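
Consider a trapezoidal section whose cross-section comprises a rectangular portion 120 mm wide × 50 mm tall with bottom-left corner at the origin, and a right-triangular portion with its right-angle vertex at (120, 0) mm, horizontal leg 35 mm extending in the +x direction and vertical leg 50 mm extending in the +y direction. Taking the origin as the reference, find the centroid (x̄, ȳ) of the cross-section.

Part | A | x̄ᵢ | ȳᵢ | A·x̄ᵢ | A·ȳᵢ
rectangular portion | 6000.00 | 60.00 | 25.00 | 360000.00 | 150000.00
triangular portion | 875.00 | 131.67 | 16.67 | 115208.33 | 14583.33
Σ | 6875.00 |  |  | 475208.33 | 164583.33
x̄ = 475208.33 / 6875.00 = 69.12 mm
ȳ = 164583.33 / 6875.00 = 23.94 mm

x̄ = 69.12 mm, ȳ = 23.94 mm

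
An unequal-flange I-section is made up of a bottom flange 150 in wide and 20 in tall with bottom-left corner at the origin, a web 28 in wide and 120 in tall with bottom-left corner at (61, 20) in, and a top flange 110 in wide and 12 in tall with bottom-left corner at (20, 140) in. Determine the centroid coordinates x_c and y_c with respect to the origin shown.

x_c = 75.00 in, y_c = 64.00 in

bottom flange: A = 150 × 20 = 3000.00, centroid at (75.00, 10.00).
web: A = 28 × 120 = 3360.00, centroid at (75.00, 80.00).
top flange: A = 110 × 12 = 1320.00, centroid at (75.00, 146.00).
ΣA = 7680.00 in², ΣAx_c = 576000.00 in³, ΣAy_c = 491520.00 in³.
x_c = 576000.00/7680.00 = 75.00 in; y_c = 491520.00/7680.00 = 64.00 in.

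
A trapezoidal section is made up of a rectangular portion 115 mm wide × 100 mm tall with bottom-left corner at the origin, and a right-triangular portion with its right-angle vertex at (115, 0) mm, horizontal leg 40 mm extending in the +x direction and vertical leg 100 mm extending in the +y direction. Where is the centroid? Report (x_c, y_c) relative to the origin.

rectangular portion: A = 115 × 100 = 11500.00, centroid at (57.50, 50.00).
triangular portion: A = ½·40·100 = 2000.00, centroid at (128.33, 33.33).
ΣA = 13500.00 mm², ΣAx_c = 917916.67 mm³, ΣAy_c = 641666.67 mm³.
x_c = 917916.67/13500.00 = 67.99 mm; y_c = 641666.67/13500.00 = 47.53 mm.

x_c = 67.99 mm, y_c = 47.53 mm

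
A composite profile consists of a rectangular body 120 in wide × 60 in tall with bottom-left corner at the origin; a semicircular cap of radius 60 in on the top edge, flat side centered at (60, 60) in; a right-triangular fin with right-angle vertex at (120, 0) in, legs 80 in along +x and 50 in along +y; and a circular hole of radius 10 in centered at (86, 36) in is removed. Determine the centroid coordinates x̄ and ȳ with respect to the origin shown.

rectangular body: A = 120 × 60 = 7200.00, centroid at (60.00, 30.00).
semicircular top: A = ½π·60² = 5654.87, centroid at (60.00, 85.46).
triangular fin: A = ½·80·50 = 2000.00, centroid at (146.67, 16.67).
hole: A = −π·10² = -314.16, centroid at (86.00, 36.00).
ΣA = 14540.71 in²
ΣAx̄ = (7200.00)(60.00) + (5654.87)(60.00) + (2000.00)(146.67) + (-314.16)(86.00) = 1037607.64 in³
ΣAȳ = (7200.00)(30.00) + (5654.87)(85.46) + (2000.00)(16.67) + (-314.16)(36.00) = 721315.61 in³
x̄ = 1037607.64 / 14540.71 = 71.36 in
ȳ = 721315.61 / 14540.71 = 49.61 in

x̄ = 71.36 in, ȳ = 49.61 in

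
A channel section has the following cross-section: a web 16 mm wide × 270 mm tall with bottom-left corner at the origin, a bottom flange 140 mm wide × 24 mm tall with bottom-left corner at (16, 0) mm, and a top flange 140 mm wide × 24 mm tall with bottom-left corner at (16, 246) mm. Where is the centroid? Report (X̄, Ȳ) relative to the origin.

X̄ = 55.48 mm, Ȳ = 135.00 mm

Part | A | x̄ᵢ | ȳᵢ | A·x̄ᵢ | A·ȳᵢ
web | 4320.00 | 8.00 | 135.00 | 34560.00 | 583200.00
bottom flange | 3360.00 | 86.00 | 12.00 | 288960.00 | 40320.00
top flange | 3360.00 | 86.00 | 258.00 | 288960.00 | 866880.00
Σ | 11040.00 |  |  | 612480.00 | 1490400.00
X̄ = 612480.00 / 11040.00 = 55.48 mm
Ȳ = 1490400.00 / 11040.00 = 135.00 mm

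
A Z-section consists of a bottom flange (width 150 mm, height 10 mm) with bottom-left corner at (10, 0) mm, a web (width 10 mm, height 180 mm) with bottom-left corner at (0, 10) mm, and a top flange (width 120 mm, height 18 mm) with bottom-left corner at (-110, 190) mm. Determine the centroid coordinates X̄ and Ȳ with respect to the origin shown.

bottom flange: A = 150 × 10 = 1500.00, centroid at (85.00, 5.00).
web: A = 10 × 180 = 1800.00, centroid at (5.00, 100.00).
top flange: A = 120 × 18 = 2160.00, centroid at (-50.00, 199.00).
ΣA = 5460.00 mm²
ΣAX̄ = (1500.00)(85.00) + (1800.00)(5.00) + (2160.00)(-50.00) = 28500.00 mm³
ΣAȲ = (1500.00)(5.00) + (1800.00)(100.00) + (2160.00)(199.00) = 617340.00 mm³
X̄ = 28500.00 / 5460.00 = 5.22 mm
Ȳ = 617340.00 / 5460.00 = 113.07 mm

X̄ = 5.22 mm, Ȳ = 113.07 mm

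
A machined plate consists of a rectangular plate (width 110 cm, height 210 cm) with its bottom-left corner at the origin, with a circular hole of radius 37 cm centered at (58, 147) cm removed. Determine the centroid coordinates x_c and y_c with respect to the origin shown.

x_c = 54.31 cm, y_c = 95.39 cm

plate: A = 110 × 210 = 23100.00, centroid at (55.00, 105.00).
hole: A = −π·37² = -4300.84, centroid at (58.00, 147.00).
ΣA = 18799.16 cm²
ΣAx_c = (23100.00)(55.00) + (-4300.84)(58.00) = 1021051.26 cm³
ΣAy_c = (23100.00)(105.00) + (-4300.84)(147.00) = 1793276.47 cm³
x_c = 1021051.26 / 18799.16 = 54.31 cm
y_c = 1793276.47 / 18799.16 = 95.39 cm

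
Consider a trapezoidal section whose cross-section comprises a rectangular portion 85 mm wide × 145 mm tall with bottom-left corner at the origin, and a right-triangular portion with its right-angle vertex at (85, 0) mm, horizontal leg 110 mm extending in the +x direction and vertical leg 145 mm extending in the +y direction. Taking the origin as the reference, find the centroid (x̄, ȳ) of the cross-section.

rectangular portion: A = 85 × 145 = 12325.00, centroid at (42.50, 72.50).
triangular portion: A = ½·110·145 = 7975.00, centroid at (121.67, 48.33).
ΣA = 20300.00 mm²
ΣAx̄ = (12325.00)(42.50) + (7975.00)(121.67) = 1494104.17 mm³
ΣAȳ = (12325.00)(72.50) + (7975.00)(48.33) = 1279020.83 mm³
x̄ = 1494104.17 / 20300.00 = 73.60 mm
ȳ = 1279020.83 / 20300.00 = 63.01 mm

x̄ = 73.60 mm, ȳ = 63.01 mm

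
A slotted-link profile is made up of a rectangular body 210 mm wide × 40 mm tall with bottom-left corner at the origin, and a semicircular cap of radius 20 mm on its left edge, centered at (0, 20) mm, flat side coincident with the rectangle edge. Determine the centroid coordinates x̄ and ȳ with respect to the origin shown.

Part | A | x̄ᵢ | ȳᵢ | A·x̄ᵢ | A·ȳᵢ
rectangular body | 8400.00 | 105.00 | 20.00 | 882000.00 | 168000.00
semicircular end | 628.32 | -8.49 | 20.00 | -5333.33 | 12566.37
Σ | 9028.32 |  |  | 876666.67 | 180566.37
x̄ = 876666.67 / 9028.32 = 97.10 mm
ȳ = 180566.37 / 9028.32 = 20.00 mm

x̄ = 97.10 mm, ȳ = 20.00 mm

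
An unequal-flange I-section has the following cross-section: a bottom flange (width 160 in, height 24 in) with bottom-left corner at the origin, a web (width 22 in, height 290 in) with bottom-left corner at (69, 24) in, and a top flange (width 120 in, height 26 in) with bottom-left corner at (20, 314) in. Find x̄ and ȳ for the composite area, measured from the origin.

x̄ = 80.00 in, ȳ = 160.76 in

Part | A | x̄ᵢ | ȳᵢ | A·x̄ᵢ | A·ȳᵢ
bottom flange | 3840.00 | 80.00 | 12.00 | 307200.00 | 46080.00
web | 6380.00 | 80.00 | 169.00 | 510400.00 | 1078220.00
top flange | 3120.00 | 80.00 | 327.00 | 249600.00 | 1020240.00
Σ | 13340.00 |  |  | 1067200.00 | 2144540.00
x̄ = 1067200.00 / 13340.00 = 80.00 in
ȳ = 2144540.00 / 13340.00 = 160.76 in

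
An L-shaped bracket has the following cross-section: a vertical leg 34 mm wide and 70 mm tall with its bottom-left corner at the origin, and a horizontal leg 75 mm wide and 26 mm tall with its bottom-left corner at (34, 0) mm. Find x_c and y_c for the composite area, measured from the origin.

x_c = 41.54 mm, y_c = 25.09 mm

Part | A | x̄ᵢ | ȳᵢ | A·x̄ᵢ | A·ȳᵢ
vertical leg | 2380.00 | 17.00 | 35.00 | 40460.00 | 83300.00
horizontal leg | 1950.00 | 71.50 | 13.00 | 139425.00 | 25350.00
Σ | 4330.00 |  |  | 179885.00 | 108650.00
x_c = 179885.00 / 4330.00 = 41.54 mm
y_c = 108650.00 / 4330.00 = 25.09 mm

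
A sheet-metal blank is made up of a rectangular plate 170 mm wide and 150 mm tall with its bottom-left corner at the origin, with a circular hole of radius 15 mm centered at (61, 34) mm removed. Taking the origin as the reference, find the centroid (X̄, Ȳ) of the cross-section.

X̄ = 85.68 mm, Ȳ = 76.17 mm

plate: A = 170 × 150 = 25500.00, centroid at (85.00, 75.00).
hole: A = −π·15² = -706.86, centroid at (61.00, 34.00).
ΣA = 24793.14 mm², ΣAX̄ = 2124381.64 mm³, ΣAȲ = 1888466.82 mm³.
X̄ = 2124381.64/24793.14 = 85.68 mm; Ȳ = 1888466.82/24793.14 = 76.17 mm.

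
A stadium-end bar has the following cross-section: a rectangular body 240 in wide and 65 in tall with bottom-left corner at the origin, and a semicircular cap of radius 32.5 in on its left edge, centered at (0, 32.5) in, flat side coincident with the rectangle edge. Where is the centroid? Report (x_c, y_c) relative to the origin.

x_c = 107.14 in, y_c = 32.50 in

Part | A | x̄ᵢ | ȳᵢ | A·x̄ᵢ | A·ȳᵢ
rectangular body | 15600.00 | 120.00 | 32.50 | 1872000.00 | 507000.00
semicircular end | 1659.15 | -13.79 | 32.50 | -22885.42 | 53922.49
Σ | 17259.15 |  |  | 1849114.58 | 560922.49
x_c = 1849114.58 / 17259.15 = 107.14 in
y_c = 560922.49 / 17259.15 = 32.50 in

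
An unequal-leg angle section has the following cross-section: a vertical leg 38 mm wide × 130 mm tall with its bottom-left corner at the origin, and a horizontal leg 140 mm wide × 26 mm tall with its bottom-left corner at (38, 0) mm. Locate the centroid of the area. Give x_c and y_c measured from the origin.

vertical leg: A = 38 × 130 = 4940.00, centroid at (19.00, 65.00).
horizontal leg: A = 140 × 26 = 3640.00, centroid at (108.00, 13.00).
ΣA = 8580.00 mm²
ΣAx_c = (4940.00)(19.00) + (3640.00)(108.00) = 486980.00 mm³
ΣAy_c = (4940.00)(65.00) + (3640.00)(13.00) = 368420.00 mm³
x_c = 486980.00 / 8580.00 = 56.76 mm
y_c = 368420.00 / 8580.00 = 42.94 mm

x_c = 56.76 mm, y_c = 42.94 mm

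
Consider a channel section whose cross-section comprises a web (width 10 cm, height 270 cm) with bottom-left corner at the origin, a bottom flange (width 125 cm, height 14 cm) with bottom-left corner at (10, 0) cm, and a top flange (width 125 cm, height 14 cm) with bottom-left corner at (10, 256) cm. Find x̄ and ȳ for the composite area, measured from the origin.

x̄ = 43.10 cm, ȳ = 135.00 cm

Part | A | x̄ᵢ | ȳᵢ | A·x̄ᵢ | A·ȳᵢ
web | 2700.00 | 5.00 | 135.00 | 13500.00 | 364500.00
bottom flange | 1750.00 | 72.50 | 7.00 | 126875.00 | 12250.00
top flange | 1750.00 | 72.50 | 263.00 | 126875.00 | 460250.00
Σ | 6200.00 |  |  | 267250.00 | 837000.00
x̄ = 267250.00 / 6200.00 = 43.10 cm
ȳ = 837000.00 / 6200.00 = 135.00 cm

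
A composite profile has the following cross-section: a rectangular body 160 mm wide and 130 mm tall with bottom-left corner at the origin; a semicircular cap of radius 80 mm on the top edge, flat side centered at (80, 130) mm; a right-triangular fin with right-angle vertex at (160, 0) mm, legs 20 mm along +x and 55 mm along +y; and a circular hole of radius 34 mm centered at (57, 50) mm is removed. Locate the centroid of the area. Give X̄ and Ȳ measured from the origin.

rectangular body: A = 160 × 130 = 20800.00, centroid at (80.00, 65.00).
semicircular top: A = ½π·80² = 10053.10, centroid at (80.00, 163.95).
triangular fin: A = ½·20·55 = 550.00, centroid at (166.67, 18.33).
hole: A = −π·34² = -3631.68, centroid at (57.00, 50.00).
ΣA = 27771.42 mm², ΣAX̄ = 2352908.56 mm³, ΣAȲ = 2828735.16 mm³.
X̄ = 2352908.56/27771.42 = 84.72 mm; Ȳ = 2828735.16/27771.42 = 101.86 mm.

X̄ = 84.72 mm, Ȳ = 101.86 mm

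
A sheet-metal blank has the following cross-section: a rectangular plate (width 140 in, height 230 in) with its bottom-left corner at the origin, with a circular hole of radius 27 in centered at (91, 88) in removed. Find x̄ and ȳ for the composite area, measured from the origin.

plate: A = 140 × 230 = 32200.00, centroid at (70.00, 115.00).
hole: A = −π·27² = -2290.22, centroid at (91.00, 88.00).
ΣA = 29909.78 in²
ΣAx̄ = (32200.00)(70.00) + (-2290.22)(91.00) = 2045589.88 in³
ΣAȳ = (32200.00)(115.00) + (-2290.22)(88.00) = 3501460.55 in³
x̄ = 2045589.88 / 29909.78 = 68.39 in
ȳ = 3501460.55 / 29909.78 = 117.07 in

x̄ = 68.39 in, ȳ = 117.07 in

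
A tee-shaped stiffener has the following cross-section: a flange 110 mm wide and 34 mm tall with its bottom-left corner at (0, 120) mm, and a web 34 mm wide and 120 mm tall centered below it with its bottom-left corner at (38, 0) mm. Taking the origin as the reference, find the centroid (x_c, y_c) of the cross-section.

x_c = 55.00 mm, y_c = 96.83 mm

Part | A | x̄ᵢ | ȳᵢ | A·x̄ᵢ | A·ȳᵢ
web | 4080.00 | 55.00 | 60.00 | 224400.00 | 244800.00
flange | 3740.00 | 55.00 | 137.00 | 205700.00 | 512380.00
Σ | 7820.00 |  |  | 430100.00 | 757180.00
x_c = 430100.00 / 7820.00 = 55.00 mm
y_c = 757180.00 / 7820.00 = 96.83 mm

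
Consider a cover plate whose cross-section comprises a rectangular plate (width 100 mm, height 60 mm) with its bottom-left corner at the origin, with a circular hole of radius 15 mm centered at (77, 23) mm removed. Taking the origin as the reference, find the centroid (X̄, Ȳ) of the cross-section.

X̄ = 46.39 mm, Ȳ = 30.93 mm

Part | A | x̄ᵢ | ȳᵢ | A·x̄ᵢ | A·ȳᵢ
plate | 6000.00 | 50.00 | 30.00 | 300000.00 | 180000.00
hole | -706.86 | 77.00 | 23.00 | -54428.09 | -16257.74
Σ | 5293.14 |  |  | 245571.91 | 163742.26
X̄ = 245571.91 / 5293.14 = 46.39 mm
Ȳ = 163742.26 / 5293.14 = 30.93 mm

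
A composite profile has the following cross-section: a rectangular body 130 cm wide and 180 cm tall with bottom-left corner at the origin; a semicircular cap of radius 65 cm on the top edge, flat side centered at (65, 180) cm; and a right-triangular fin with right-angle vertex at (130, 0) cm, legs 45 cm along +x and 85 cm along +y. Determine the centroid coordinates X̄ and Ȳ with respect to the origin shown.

X̄ = 69.79 cm, Ȳ = 110.73 cm

rectangular body: A = 130 × 180 = 23400.00, centroid at (65.00, 90.00).
semicircular top: A = ½π·65² = 6636.61, centroid at (65.00, 207.59).
triangular fin: A = ½·45·85 = 1912.50, centroid at (145.00, 28.33).
ΣA = 31949.11 cm²
ΣAX̄ = (23400.00)(65.00) + (6636.61)(65.00) + (1912.50)(145.00) = 2229692.44 cm³
ΣAȲ = (23400.00)(90.00) + (6636.61)(207.59) + (1912.50)(28.33) = 3537861.44 cm³
X̄ = 2229692.44 / 31949.11 = 69.79 cm
Ȳ = 3537861.44 / 31949.11 = 110.73 cm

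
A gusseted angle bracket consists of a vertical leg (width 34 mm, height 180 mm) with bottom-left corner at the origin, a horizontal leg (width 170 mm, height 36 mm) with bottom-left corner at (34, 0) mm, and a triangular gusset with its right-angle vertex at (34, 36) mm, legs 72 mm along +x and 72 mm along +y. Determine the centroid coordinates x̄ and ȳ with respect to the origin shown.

x̄ = 66.25 mm, ȳ = 55.05 mm

vertical leg: A = 34 × 180 = 6120.00, centroid at (17.00, 90.00).
horizontal leg: A = 170 × 36 = 6120.00, centroid at (119.00, 18.00).
gusset: A = ½·72·72 = 2592.00, centroid at (58.00, 60.00).
ΣA = 14832.00 mm²
ΣAx̄ = (6120.00)(17.00) + (6120.00)(119.00) + (2592.00)(58.00) = 982656.00 mm³
ΣAȳ = (6120.00)(90.00) + (6120.00)(18.00) + (2592.00)(60.00) = 816480.00 mm³
x̄ = 982656.00 / 14832.00 = 66.25 mm
ȳ = 816480.00 / 14832.00 = 55.05 mm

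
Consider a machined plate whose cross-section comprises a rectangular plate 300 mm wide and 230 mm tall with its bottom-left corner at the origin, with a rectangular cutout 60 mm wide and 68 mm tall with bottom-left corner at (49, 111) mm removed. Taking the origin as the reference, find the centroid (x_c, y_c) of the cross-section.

plate: A = 300 × 230 = 69000.00, centroid at (150.00, 115.00).
hole: A = −(60 × 68) = -4080.00, centroid at (79.00, 145.00).
ΣA = 64920.00 mm², ΣAx_c = 10027680.00 mm³, ΣAy_c = 7343400.00 mm³.
x_c = 10027680.00/64920.00 = 154.46 mm; y_c = 7343400.00/64920.00 = 113.11 mm.

x_c = 154.46 mm, y_c = 113.11 mm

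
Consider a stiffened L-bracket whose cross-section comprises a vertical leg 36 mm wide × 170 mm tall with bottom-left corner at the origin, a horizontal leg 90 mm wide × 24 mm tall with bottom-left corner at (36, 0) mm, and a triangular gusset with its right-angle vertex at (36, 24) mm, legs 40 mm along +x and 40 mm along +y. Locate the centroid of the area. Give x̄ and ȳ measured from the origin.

Part | A | x̄ᵢ | ȳᵢ | A·x̄ᵢ | A·ȳᵢ
vertical leg | 6120.00 | 18.00 | 85.00 | 110160.00 | 520200.00
horizontal leg | 2160.00 | 81.00 | 12.00 | 174960.00 | 25920.00
gusset | 800.00 | 49.33 | 37.33 | 39466.67 | 29866.67
Σ | 9080.00 |  |  | 324586.67 | 575986.67
x̄ = 324586.67 / 9080.00 = 35.75 mm
ȳ = 575986.67 / 9080.00 = 63.43 mm

x̄ = 35.75 mm, ȳ = 63.43 mm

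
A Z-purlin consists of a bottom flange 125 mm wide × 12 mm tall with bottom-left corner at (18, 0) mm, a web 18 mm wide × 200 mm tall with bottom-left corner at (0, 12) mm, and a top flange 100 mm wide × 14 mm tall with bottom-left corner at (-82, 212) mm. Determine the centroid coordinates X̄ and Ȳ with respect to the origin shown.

X̄ = 16.67 mm, Ȳ = 110.58 mm

bottom flange: A = 125 × 12 = 1500.00, centroid at (80.50, 6.00).
web: A = 18 × 200 = 3600.00, centroid at (9.00, 112.00).
top flange: A = 100 × 14 = 1400.00, centroid at (-32.00, 219.00).
ΣA = 6500.00 mm²
ΣAX̄ = (1500.00)(80.50) + (3600.00)(9.00) + (1400.00)(-32.00) = 108350.00 mm³
ΣAȲ = (1500.00)(6.00) + (3600.00)(112.00) + (1400.00)(219.00) = 718800.00 mm³
X̄ = 108350.00 / 6500.00 = 16.67 mm
Ȳ = 718800.00 / 6500.00 = 110.58 mm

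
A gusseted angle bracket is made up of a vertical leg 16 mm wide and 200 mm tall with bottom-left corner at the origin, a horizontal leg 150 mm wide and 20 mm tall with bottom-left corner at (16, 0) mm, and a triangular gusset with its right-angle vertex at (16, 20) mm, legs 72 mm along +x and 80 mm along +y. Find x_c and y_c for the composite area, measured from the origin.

x_c = 45.57 mm, y_c = 53.35 mm

vertical leg: A = 16 × 200 = 3200.00, centroid at (8.00, 100.00).
horizontal leg: A = 150 × 20 = 3000.00, centroid at (91.00, 10.00).
gusset: A = ½·72·80 = 2880.00, centroid at (40.00, 46.67).
ΣA = 9080.00 mm²
ΣAx_c = (3200.00)(8.00) + (3000.00)(91.00) + (2880.00)(40.00) = 413800.00 mm³
ΣAy_c = (3200.00)(100.00) + (3000.00)(10.00) + (2880.00)(46.67) = 484400.00 mm³
x_c = 413800.00 / 9080.00 = 45.57 mm
y_c = 484400.00 / 9080.00 = 53.35 mm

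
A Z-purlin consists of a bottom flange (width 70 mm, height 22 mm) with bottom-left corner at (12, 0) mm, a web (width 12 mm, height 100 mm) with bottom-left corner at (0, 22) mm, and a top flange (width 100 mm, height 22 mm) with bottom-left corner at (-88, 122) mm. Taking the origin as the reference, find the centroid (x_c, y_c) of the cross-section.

Part | A | x̄ᵢ | ȳᵢ | A·x̄ᵢ | A·ȳᵢ
bottom flange | 1540.00 | 47.00 | 11.00 | 72380.00 | 16940.00
web | 1200.00 | 6.00 | 72.00 | 7200.00 | 86400.00
top flange | 2200.00 | -38.00 | 133.00 | -83600.00 | 292600.00
Σ | 4940.00 |  |  | -4020.00 | 395940.00
x_c = -4020.00 / 4940.00 = -0.81 mm
y_c = 395940.00 / 4940.00 = 80.15 mm

x_c = -0.81 mm, y_c = 80.15 mm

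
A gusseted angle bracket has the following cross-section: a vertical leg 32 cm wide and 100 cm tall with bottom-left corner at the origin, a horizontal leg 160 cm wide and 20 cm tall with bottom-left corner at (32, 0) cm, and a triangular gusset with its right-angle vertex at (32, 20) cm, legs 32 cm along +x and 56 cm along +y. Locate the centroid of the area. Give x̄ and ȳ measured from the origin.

x̄ = 61.38 cm, ȳ = 31.06 cm

Part | A | x̄ᵢ | ȳᵢ | A·x̄ᵢ | A·ȳᵢ
vertical leg | 3200.00 | 16.00 | 50.00 | 51200.00 | 160000.00
horizontal leg | 3200.00 | 112.00 | 10.00 | 358400.00 | 32000.00
gusset | 896.00 | 42.67 | 38.67 | 38229.33 | 34645.33
Σ | 7296.00 |  |  | 447829.33 | 226645.33
x̄ = 447829.33 / 7296.00 = 61.38 cm
ȳ = 226645.33 / 7296.00 = 31.06 cm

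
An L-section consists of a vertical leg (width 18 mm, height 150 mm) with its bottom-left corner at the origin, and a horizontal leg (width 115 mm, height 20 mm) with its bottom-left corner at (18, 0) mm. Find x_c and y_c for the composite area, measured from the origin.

vertical leg: A = 18 × 150 = 2700.00, centroid at (9.00, 75.00).
horizontal leg: A = 115 × 20 = 2300.00, centroid at (75.50, 10.00).
ΣA = 5000.00 mm², ΣAx_c = 197950.00 mm³, ΣAy_c = 225500.00 mm³.
x_c = 197950.00/5000.00 = 39.59 mm; y_c = 225500.00/5000.00 = 45.10 mm.

x_c = 39.59 mm, y_c = 45.10 mm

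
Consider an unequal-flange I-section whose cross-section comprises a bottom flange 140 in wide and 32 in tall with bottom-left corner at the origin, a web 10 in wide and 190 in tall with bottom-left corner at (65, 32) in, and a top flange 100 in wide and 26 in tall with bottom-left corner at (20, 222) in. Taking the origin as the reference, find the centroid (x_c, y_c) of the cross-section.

x_c = 70.00 in, y_c = 102.89 in

Part | A | x̄ᵢ | ȳᵢ | A·x̄ᵢ | A·ȳᵢ
bottom flange | 4480.00 | 70.00 | 16.00 | 313600.00 | 71680.00
web | 1900.00 | 70.00 | 127.00 | 133000.00 | 241300.00
top flange | 2600.00 | 70.00 | 235.00 | 182000.00 | 611000.00
Σ | 8980.00 |  |  | 628600.00 | 923980.00
x_c = 628600.00 / 8980.00 = 70.00 in
y_c = 923980.00 / 8980.00 = 102.89 in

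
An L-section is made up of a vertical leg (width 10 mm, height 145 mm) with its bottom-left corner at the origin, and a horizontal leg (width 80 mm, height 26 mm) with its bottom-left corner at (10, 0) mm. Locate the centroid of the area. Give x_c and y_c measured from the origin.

x_c = 31.52 mm, y_c = 37.44 mm

vertical leg: A = 10 × 145 = 1450.00, centroid at (5.00, 72.50).
horizontal leg: A = 80 × 26 = 2080.00, centroid at (50.00, 13.00).
ΣA = 3530.00 mm², ΣAx_c = 111250.00 mm³, ΣAy_c = 132165.00 mm³.
x_c = 111250.00/3530.00 = 31.52 mm; y_c = 132165.00/3530.00 = 37.44 mm.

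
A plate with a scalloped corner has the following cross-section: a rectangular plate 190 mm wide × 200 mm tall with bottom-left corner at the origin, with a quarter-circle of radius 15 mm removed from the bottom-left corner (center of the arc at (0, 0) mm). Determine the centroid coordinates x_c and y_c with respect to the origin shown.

plate: A = 190 × 200 = 38000.00, centroid at (95.00, 100.00).
removed quarter-circle: A = −¼π·15² = -176.71, centroid at (6.37, 6.37).
ΣA = 37823.29 mm², ΣAx_c = 3608875.00 mm³, ΣAy_c = 3798875.00 mm³.
x_c = 3608875.00/37823.29 = 95.41 mm; y_c = 3798875.00/37823.29 = 100.44 mm.

x_c = 95.41 mm, y_c = 100.44 mm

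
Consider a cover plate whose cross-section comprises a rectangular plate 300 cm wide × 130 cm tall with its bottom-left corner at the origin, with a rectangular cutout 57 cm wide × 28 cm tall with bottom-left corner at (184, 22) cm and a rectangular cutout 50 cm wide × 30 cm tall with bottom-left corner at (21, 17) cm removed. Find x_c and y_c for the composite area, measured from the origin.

plate: A = 300 × 130 = 39000.00, centroid at (150.00, 65.00).
hole 1: A = −(57 × 28) = -1596.00, centroid at (212.50, 36.00).
hole 2: A = −(50 × 30) = -1500.00, centroid at (46.00, 32.00).
ΣA = 35904.00 cm²
ΣAx_c = (39000.00)(150.00) + (-1596.00)(212.50) + (-1500.00)(46.00) = 5441850.00 cm³
ΣAy_c = (39000.00)(65.00) + (-1596.00)(36.00) + (-1500.00)(32.00) = 2429544.00 cm³
x_c = 5441850.00 / 35904.00 = 151.57 cm
y_c = 2429544.00 / 35904.00 = 67.67 cm

x_c = 151.57 cm, y_c = 67.67 cm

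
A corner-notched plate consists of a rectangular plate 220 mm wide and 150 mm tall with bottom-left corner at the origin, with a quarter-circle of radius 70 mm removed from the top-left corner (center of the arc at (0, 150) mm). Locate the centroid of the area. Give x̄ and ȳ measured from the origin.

x̄ = 120.60 mm, ȳ = 69.02 mm

Part | A | x̄ᵢ | ȳᵢ | A·x̄ᵢ | A·ȳᵢ
plate | 33000.00 | 110.00 | 75.00 | 3630000.00 | 2475000.00
removed quarter-circle | -3848.45 | 29.71 | 120.29 | -114333.33 | -462934.32
Σ | 29151.55 |  |  | 3515666.67 | 2012065.68
x̄ = 3515666.67 / 29151.55 = 120.60 mm
ȳ = 2012065.68 / 29151.55 = 69.02 mm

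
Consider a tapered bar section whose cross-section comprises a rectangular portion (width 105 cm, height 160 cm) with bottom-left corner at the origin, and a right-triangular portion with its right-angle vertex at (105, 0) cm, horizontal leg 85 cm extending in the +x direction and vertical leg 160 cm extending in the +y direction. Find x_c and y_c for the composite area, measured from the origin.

x_c = 75.79 cm, y_c = 72.32 cm

Part | A | x̄ᵢ | ȳᵢ | A·x̄ᵢ | A·ȳᵢ
rectangular portion | 16800.00 | 52.50 | 80.00 | 882000.00 | 1344000.00
triangular portion | 6800.00 | 133.33 | 53.33 | 906666.67 | 362666.67
Σ | 23600.00 |  |  | 1788666.67 | 1706666.67
x_c = 1788666.67 / 23600.00 = 75.79 cm
y_c = 1706666.67 / 23600.00 = 72.32 cm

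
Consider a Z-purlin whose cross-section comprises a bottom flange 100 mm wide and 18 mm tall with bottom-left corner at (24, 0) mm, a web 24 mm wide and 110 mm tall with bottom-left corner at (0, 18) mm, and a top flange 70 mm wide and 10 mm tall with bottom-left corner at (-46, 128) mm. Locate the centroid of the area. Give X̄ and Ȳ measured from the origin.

bottom flange: A = 100 × 18 = 1800.00, centroid at (74.00, 9.00).
web: A = 24 × 110 = 2640.00, centroid at (12.00, 73.00).
top flange: A = 70 × 10 = 700.00, centroid at (-11.00, 133.00).
ΣA = 5140.00 mm²
ΣAX̄ = (1800.00)(74.00) + (2640.00)(12.00) + (700.00)(-11.00) = 157180.00 mm³
ΣAȲ = (1800.00)(9.00) + (2640.00)(73.00) + (700.00)(133.00) = 302020.00 mm³
X̄ = 157180.00 / 5140.00 = 30.58 mm
Ȳ = 302020.00 / 5140.00 = 58.76 mm

X̄ = 30.58 mm, Ȳ = 58.76 mm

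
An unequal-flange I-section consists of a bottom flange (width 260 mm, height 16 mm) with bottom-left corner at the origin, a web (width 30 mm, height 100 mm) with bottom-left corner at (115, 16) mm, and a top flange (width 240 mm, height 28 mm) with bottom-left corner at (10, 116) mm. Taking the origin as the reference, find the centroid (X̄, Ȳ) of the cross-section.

bottom flange: A = 260 × 16 = 4160.00, centroid at (130.00, 8.00).
web: A = 30 × 100 = 3000.00, centroid at (130.00, 66.00).
top flange: A = 240 × 28 = 6720.00, centroid at (130.00, 130.00).
ΣA = 13880.00 mm², ΣAX̄ = 1804400.00 mm³, ΣAȲ = 1104880.00 mm³.
X̄ = 1804400.00/13880.00 = 130.00 mm; Ȳ = 1104880.00/13880.00 = 79.60 mm.

X̄ = 130.00 mm, Ȳ = 79.60 mm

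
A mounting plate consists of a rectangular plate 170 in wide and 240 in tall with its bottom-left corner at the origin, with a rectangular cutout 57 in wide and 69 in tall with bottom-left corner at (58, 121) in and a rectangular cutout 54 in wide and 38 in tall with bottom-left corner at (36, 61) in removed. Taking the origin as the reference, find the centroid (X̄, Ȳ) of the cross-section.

X̄ = 86.13 in, Ȳ = 118.35 in

plate: A = 170 × 240 = 40800.00, centroid at (85.00, 120.00).
hole 1: A = −(57 × 69) = -3933.00, centroid at (86.50, 155.50).
hole 2: A = −(54 × 38) = -2052.00, centroid at (63.00, 80.00).
ΣA = 34815.00 in², ΣAX̄ = 2998519.50 in³, ΣAȲ = 4120258.50 in³.
X̄ = 2998519.50/34815.00 = 86.13 in; Ȳ = 4120258.50/34815.00 = 118.35 in.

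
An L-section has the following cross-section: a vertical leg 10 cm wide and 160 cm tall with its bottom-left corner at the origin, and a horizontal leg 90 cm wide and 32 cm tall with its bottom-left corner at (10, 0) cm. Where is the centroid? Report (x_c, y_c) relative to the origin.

vertical leg: A = 10 × 160 = 1600.00, centroid at (5.00, 80.00).
horizontal leg: A = 90 × 32 = 2880.00, centroid at (55.00, 16.00).
ΣA = 4480.00 cm²
ΣAx_c = (1600.00)(5.00) + (2880.00)(55.00) = 166400.00 cm³
ΣAy_c = (1600.00)(80.00) + (2880.00)(16.00) = 174080.00 cm³
x_c = 166400.00 / 4480.00 = 37.14 cm
y_c = 174080.00 / 4480.00 = 38.86 cm

x_c = 37.14 cm, y_c = 38.86 cm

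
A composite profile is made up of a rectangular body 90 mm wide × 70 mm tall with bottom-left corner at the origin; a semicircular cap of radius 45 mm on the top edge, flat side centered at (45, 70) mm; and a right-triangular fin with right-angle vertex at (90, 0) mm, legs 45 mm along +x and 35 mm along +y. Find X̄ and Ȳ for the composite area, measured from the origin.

X̄ = 49.60 mm, Ȳ = 49.97 mm

rectangular body: A = 90 × 70 = 6300.00, centroid at (45.00, 35.00).
semicircular top: A = ½π·45² = 3180.86, centroid at (45.00, 89.10).
triangular fin: A = ½·45·35 = 787.50, centroid at (105.00, 11.67).
ΣA = 10268.36 mm², ΣAX̄ = 509326.32 mm³, ΣAȲ = 513097.88 mm³.
X̄ = 509326.32/10268.36 = 49.60 mm; Ȳ = 513097.88/10268.36 = 49.97 mm.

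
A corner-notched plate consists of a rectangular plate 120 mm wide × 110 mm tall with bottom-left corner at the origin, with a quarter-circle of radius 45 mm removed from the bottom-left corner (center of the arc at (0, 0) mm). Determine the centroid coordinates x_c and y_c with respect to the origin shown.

plate: A = 120 × 110 = 13200.00, centroid at (60.00, 55.00).
removed quarter-circle: A = −¼π·45² = -1590.43, centroid at (19.10, 19.10).
ΣA = 11609.57 mm²
ΣAx_c = (13200.00)(60.00) + (-1590.43)(19.10) = 761625.00 mm³
ΣAy_c = (13200.00)(55.00) + (-1590.43)(19.10) = 695625.00 mm³
x_c = 761625.00 / 11609.57 = 65.60 mm
y_c = 695625.00 / 11609.57 = 59.92 mm

x_c = 65.60 mm, y_c = 59.92 mm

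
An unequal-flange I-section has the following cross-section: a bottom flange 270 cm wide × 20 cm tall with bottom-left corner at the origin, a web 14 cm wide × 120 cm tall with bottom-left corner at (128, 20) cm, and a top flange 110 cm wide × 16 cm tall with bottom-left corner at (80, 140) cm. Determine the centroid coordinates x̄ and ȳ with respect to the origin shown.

Part | A | x̄ᵢ | ȳᵢ | A·x̄ᵢ | A·ȳᵢ
bottom flange | 5400.00 | 135.00 | 10.00 | 729000.00 | 54000.00
web | 1680.00 | 135.00 | 80.00 | 226800.00 | 134400.00
top flange | 1760.00 | 135.00 | 148.00 | 237600.00 | 260480.00
Σ | 8840.00 |  |  | 1193400.00 | 448880.00
x̄ = 1193400.00 / 8840.00 = 135.00 cm
ȳ = 448880.00 / 8840.00 = 50.78 cm

x̄ = 135.00 cm, ȳ = 50.78 cm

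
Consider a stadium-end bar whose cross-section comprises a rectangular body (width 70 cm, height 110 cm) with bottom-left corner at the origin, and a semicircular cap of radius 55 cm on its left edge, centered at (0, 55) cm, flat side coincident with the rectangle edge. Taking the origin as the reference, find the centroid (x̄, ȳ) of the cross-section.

x̄ = 12.74 cm, ȳ = 55.00 cm

rectangular body: A = 70 × 110 = 7700.00, centroid at (35.00, 55.00).
semicircular end: A = ½π·55² = 4751.66, centroid at (-23.34, 55.00).
ΣA = 12451.66 cm², ΣAx̄ = 158583.33 cm³, ΣAȳ = 684841.24 cm³.
x̄ = 158583.33/12451.66 = 12.74 cm; ȳ = 684841.24/12451.66 = 55.00 cm.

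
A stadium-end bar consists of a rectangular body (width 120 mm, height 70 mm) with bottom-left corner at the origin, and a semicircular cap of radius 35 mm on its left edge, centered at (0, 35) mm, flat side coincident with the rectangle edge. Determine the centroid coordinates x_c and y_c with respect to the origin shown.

x_c = 46.05 mm, y_c = 35.00 mm

Part | A | x̄ᵢ | ȳᵢ | A·x̄ᵢ | A·ȳᵢ
rectangular body | 8400.00 | 60.00 | 35.00 | 504000.00 | 294000.00
semicircular end | 1924.23 | -14.85 | 35.00 | -28583.33 | 67347.89
Σ | 10324.23 |  |  | 475416.67 | 361347.89
x_c = 475416.67 / 10324.23 = 46.05 mm
y_c = 361347.89 / 10324.23 = 35.00 mm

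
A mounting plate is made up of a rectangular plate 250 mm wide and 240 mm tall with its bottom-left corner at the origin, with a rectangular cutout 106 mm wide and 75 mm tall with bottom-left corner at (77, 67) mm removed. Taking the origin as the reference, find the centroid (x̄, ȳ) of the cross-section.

plate: A = 250 × 240 = 60000.00, centroid at (125.00, 120.00).
hole: A = −(106 × 75) = -7950.00, centroid at (130.00, 104.50).
ΣA = 52050.00 mm², ΣAx̄ = 6466500.00 mm³, ΣAȳ = 6369225.00 mm³.
x̄ = 6466500.00/52050.00 = 124.24 mm; ȳ = 6369225.00/52050.00 = 122.37 mm.

x̄ = 124.24 mm, ȳ = 122.37 mm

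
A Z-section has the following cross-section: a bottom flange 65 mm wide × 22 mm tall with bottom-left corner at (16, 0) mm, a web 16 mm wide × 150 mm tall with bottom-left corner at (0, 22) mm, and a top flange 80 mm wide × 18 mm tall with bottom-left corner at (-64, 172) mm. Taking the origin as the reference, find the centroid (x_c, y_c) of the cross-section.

Part | A | x̄ᵢ | ȳᵢ | A·x̄ᵢ | A·ȳᵢ
bottom flange | 1430.00 | 48.50 | 11.00 | 69355.00 | 15730.00
web | 2400.00 | 8.00 | 97.00 | 19200.00 | 232800.00
top flange | 1440.00 | -24.00 | 181.00 | -34560.00 | 260640.00
Σ | 5270.00 |  |  | 53995.00 | 509170.00
x_c = 53995.00 / 5270.00 = 10.25 mm
y_c = 509170.00 / 5270.00 = 96.62 mm

x_c = 10.25 mm, y_c = 96.62 mm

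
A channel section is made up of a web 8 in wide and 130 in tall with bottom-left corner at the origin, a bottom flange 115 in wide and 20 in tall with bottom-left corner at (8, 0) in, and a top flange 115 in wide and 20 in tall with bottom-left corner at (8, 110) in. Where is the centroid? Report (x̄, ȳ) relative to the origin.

web: A = 8 × 130 = 1040.00, centroid at (4.00, 65.00).
bottom flange: A = 115 × 20 = 2300.00, centroid at (65.50, 10.00).
top flange: A = 115 × 20 = 2300.00, centroid at (65.50, 120.00).
ΣA = 5640.00 in², ΣAx̄ = 305460.00 in³, ΣAȳ = 366600.00 in³.
x̄ = 305460.00/5640.00 = 54.16 in; ȳ = 366600.00/5640.00 = 65.00 in.

x̄ = 54.16 in, ȳ = 65.00 in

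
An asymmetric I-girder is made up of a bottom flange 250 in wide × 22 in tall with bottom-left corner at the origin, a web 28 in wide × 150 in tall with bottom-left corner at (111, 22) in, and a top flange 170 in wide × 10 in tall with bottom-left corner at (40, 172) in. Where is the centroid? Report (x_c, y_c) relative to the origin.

x_c = 125.00 in, y_c = 67.44 in

Part | A | x̄ᵢ | ȳᵢ | A·x̄ᵢ | A·ȳᵢ
bottom flange | 5500.00 | 125.00 | 11.00 | 687500.00 | 60500.00
web | 4200.00 | 125.00 | 97.00 | 525000.00 | 407400.00
top flange | 1700.00 | 125.00 | 177.00 | 212500.00 | 300900.00
Σ | 11400.00 |  |  | 1425000.00 | 768800.00
x_c = 1425000.00 / 11400.00 = 125.00 in
y_c = 768800.00 / 11400.00 = 67.44 in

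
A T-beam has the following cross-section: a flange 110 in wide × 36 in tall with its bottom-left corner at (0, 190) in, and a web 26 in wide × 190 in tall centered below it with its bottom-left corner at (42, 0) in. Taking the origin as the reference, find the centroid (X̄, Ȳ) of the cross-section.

X̄ = 55.00 in, Ȳ = 145.28 in

web: A = 26 × 190 = 4940.00, centroid at (55.00, 95.00).
flange: A = 110 × 36 = 3960.00, centroid at (55.00, 208.00).
ΣA = 8900.00 in², ΣAX̄ = 489500.00 in³, ΣAȲ = 1292980.00 in³.
X̄ = 489500.00/8900.00 = 55.00 in; Ȳ = 1292980.00/8900.00 = 145.28 in.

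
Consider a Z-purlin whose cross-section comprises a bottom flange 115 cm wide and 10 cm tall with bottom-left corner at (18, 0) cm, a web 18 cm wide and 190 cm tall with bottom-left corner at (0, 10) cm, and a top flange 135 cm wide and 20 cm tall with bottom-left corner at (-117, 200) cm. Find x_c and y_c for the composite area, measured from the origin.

x_c = -2.21 cm, y_c = 128.18 cm

Part | A | x̄ᵢ | ȳᵢ | A·x̄ᵢ | A·ȳᵢ
bottom flange | 1150.00 | 75.50 | 5.00 | 86825.00 | 5750.00
web | 3420.00 | 9.00 | 105.00 | 30780.00 | 359100.00
top flange | 2700.00 | -49.50 | 210.00 | -133650.00 | 567000.00
Σ | 7270.00 |  |  | -16045.00 | 931850.00
x_c = -16045.00 / 7270.00 = -2.21 cm
y_c = 931850.00 / 7270.00 = 128.18 cm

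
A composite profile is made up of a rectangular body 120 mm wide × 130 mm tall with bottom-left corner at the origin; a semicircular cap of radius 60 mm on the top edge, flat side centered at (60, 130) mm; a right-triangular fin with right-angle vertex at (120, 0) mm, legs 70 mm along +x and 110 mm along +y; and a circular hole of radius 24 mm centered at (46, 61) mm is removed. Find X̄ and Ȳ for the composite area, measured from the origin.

X̄ = 74.86 mm, Ȳ = 82.59 mm

rectangular body: A = 120 × 130 = 15600.00, centroid at (60.00, 65.00).
semicircular top: A = ½π·60² = 5654.87, centroid at (60.00, 155.46).
triangular fin: A = ½·70·110 = 3850.00, centroid at (143.33, 36.67).
hole: A = −π·24² = -1809.56, centroid at (46.00, 61.00).
ΣA = 23295.31 mm², ΣAX̄ = 1743885.70 mm³, ΣAȲ = 1923916.35 mm³.
X̄ = 1743885.70/23295.31 = 74.86 mm; Ȳ = 1923916.35/23295.31 = 82.59 mm.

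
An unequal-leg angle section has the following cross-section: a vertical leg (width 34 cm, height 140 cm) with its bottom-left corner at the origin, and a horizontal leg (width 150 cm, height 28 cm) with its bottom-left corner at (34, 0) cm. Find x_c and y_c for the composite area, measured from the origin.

Part | A | x̄ᵢ | ȳᵢ | A·x̄ᵢ | A·ȳᵢ
vertical leg | 4760.00 | 17.00 | 70.00 | 80920.00 | 333200.00
horizontal leg | 4200.00 | 109.00 | 14.00 | 457800.00 | 58800.00
Σ | 8960.00 |  |  | 538720.00 | 392000.00
x_c = 538720.00 / 8960.00 = 60.12 cm
y_c = 392000.00 / 8960.00 = 43.75 cm

x_c = 60.12 cm, y_c = 43.75 cm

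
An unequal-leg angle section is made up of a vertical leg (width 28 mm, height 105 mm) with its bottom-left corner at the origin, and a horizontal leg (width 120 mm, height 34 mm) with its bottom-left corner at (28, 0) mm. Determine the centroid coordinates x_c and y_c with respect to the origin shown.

Part | A | x̄ᵢ | ȳᵢ | A·x̄ᵢ | A·ȳᵢ
vertical leg | 2940.00 | 14.00 | 52.50 | 41160.00 | 154350.00
horizontal leg | 4080.00 | 88.00 | 17.00 | 359040.00 | 69360.00
Σ | 7020.00 |  |  | 400200.00 | 223710.00
x_c = 400200.00 / 7020.00 = 57.01 mm
y_c = 223710.00 / 7020.00 = 31.87 mm

x_c = 57.01 mm, y_c = 31.87 mm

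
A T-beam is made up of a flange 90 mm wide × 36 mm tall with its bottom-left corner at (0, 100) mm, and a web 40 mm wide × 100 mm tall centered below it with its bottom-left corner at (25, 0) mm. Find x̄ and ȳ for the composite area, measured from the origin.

web: A = 40 × 100 = 4000.00, centroid at (45.00, 50.00).
flange: A = 90 × 36 = 3240.00, centroid at (45.00, 118.00).
ΣA = 7240.00 mm²
ΣAx̄ = (4000.00)(45.00) + (3240.00)(45.00) = 325800.00 mm³
ΣAȳ = (4000.00)(50.00) + (3240.00)(118.00) = 582320.00 mm³
x̄ = 325800.00 / 7240.00 = 45.00 mm
ȳ = 582320.00 / 7240.00 = 80.43 mm

x̄ = 45.00 mm, ȳ = 80.43 mm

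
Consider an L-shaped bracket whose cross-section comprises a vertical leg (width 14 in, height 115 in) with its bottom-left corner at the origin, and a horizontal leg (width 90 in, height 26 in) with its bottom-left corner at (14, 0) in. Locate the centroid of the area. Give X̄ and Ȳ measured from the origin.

Part | A | x̄ᵢ | ȳᵢ | A·x̄ᵢ | A·ȳᵢ
vertical leg | 1610.00 | 7.00 | 57.50 | 11270.00 | 92575.00
horizontal leg | 2340.00 | 59.00 | 13.00 | 138060.00 | 30420.00
Σ | 3950.00 |  |  | 149330.00 | 122995.00
X̄ = 149330.00 / 3950.00 = 37.81 in
Ȳ = 122995.00 / 3950.00 = 31.14 in

X̄ = 37.81 in, Ȳ = 31.14 in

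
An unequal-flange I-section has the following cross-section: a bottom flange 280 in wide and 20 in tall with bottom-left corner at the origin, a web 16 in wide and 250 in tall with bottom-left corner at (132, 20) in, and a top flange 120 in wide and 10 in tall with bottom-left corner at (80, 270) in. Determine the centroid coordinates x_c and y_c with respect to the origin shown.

x_c = 140.00 in, y_c = 89.44 in

Part | A | x̄ᵢ | ȳᵢ | A·x̄ᵢ | A·ȳᵢ
bottom flange | 5600.00 | 140.00 | 10.00 | 784000.00 | 56000.00
web | 4000.00 | 140.00 | 145.00 | 560000.00 | 580000.00
top flange | 1200.00 | 140.00 | 275.00 | 168000.00 | 330000.00
Σ | 10800.00 |  |  | 1512000.00 | 966000.00
x_c = 1512000.00 / 10800.00 = 140.00 in
y_c = 966000.00 / 10800.00 = 89.44 in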